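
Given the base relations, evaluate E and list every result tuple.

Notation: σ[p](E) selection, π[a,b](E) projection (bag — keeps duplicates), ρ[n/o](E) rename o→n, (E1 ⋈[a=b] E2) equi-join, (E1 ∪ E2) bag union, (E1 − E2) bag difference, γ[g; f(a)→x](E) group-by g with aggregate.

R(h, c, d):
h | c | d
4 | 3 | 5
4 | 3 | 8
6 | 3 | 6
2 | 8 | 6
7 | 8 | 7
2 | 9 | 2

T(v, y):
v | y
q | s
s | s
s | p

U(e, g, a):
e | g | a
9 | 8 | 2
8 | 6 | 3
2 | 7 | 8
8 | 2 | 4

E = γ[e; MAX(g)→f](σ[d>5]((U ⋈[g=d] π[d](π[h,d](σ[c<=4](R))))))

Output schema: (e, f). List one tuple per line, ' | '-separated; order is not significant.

Subexpression sizes:
  U → 4
  R → 6
  σ[c<=4](R) → 3
  π[h,d](σ[c<=4](R)) → 3
  π[d](π[h,d](σ[c<=4](R))) → 3
  (U ⋈[g=d] π[d](π[h,d](σ[c<=4](R)))) → 2
  σ[d>5]((U ⋈[g=d] π[d](π[h,d](σ[c<=4](R))))) → 2
  γ[e; MAX(g)→f](σ[d>5]((U ⋈[g=d] π[d](π[h,d](σ[c<=4](R)))))) → 2

== RESULT ==
e | f
8 | 6
9 | 8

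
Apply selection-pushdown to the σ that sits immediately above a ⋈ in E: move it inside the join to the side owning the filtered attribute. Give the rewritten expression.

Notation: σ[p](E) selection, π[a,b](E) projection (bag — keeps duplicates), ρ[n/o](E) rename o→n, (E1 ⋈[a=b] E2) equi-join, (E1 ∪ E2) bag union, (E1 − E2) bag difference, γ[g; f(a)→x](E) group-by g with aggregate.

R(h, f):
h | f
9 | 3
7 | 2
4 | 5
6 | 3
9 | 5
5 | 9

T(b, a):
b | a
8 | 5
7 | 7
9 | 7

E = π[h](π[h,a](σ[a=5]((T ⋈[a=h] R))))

σ filters on a, owned by the left side.
E' = π[h](π[h,a]((σ[a=5](T) ⋈[a=h] R)))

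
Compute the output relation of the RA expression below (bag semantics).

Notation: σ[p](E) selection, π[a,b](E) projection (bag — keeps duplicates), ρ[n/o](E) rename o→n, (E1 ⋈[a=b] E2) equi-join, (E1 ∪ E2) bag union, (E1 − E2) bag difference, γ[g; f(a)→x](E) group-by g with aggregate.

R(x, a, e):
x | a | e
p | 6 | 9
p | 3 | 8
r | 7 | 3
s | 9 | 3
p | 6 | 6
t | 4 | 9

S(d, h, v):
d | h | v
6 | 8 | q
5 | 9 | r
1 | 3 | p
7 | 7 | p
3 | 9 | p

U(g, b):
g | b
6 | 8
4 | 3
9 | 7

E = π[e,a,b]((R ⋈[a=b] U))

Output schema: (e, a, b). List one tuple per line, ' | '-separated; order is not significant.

Row counts bottom-up:
  R → 6
  U → 3
  (R ⋈[a=b] U) → 2
  π[e,a,b]((R ⋈[a=b] U)) → 2

== RESULT ==
e | a | b
3 | 7 | 7
8 | 3 | 3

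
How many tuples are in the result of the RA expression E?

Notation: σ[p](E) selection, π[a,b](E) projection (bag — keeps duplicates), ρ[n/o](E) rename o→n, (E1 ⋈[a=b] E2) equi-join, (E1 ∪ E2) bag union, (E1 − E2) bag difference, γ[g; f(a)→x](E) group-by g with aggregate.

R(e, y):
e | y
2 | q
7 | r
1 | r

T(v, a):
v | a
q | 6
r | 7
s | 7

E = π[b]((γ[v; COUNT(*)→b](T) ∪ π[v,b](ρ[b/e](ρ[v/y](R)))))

Row counts bottom-up:
  T → 3
  γ[v; COUNT(*)→b](T) → 3
  R → 3
  ρ[v/y](R) → 3
  ρ[b/e](ρ[v/y](R)) → 3
  π[v,b](ρ[b/e](ρ[v/y](R))) → 3
  (γ[v; COUNT(*)→b](T) ∪ π[v,b](ρ[b/e](ρ[v/y](R)))) → 6
  π[b]((γ[v; COUNT(*)→b](T) ∪ π[v,b](ρ[b/e](ρ[v/y](R))))) → 6

|E| = 6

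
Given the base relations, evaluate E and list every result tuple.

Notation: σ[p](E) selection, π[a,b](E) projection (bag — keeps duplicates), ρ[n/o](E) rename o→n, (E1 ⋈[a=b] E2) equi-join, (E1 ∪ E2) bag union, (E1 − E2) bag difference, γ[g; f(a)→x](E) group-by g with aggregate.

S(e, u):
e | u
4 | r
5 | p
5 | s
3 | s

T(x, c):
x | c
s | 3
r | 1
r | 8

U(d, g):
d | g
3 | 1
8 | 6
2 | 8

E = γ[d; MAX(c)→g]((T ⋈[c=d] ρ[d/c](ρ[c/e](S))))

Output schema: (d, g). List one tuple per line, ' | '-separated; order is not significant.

Row counts bottom-up:
  T → 3
  S → 4
  ρ[c/e](S) → 4
  ρ[d/c](ρ[c/e](S)) → 4
  (T ⋈[c=d] ρ[d/c](ρ[c/e](S))) → 1
  γ[d; MAX(c)→g]((T ⋈[c=d] ρ[d/c](ρ[c/e](S)))) → 1

== RESULT ==
d | g
3 | 3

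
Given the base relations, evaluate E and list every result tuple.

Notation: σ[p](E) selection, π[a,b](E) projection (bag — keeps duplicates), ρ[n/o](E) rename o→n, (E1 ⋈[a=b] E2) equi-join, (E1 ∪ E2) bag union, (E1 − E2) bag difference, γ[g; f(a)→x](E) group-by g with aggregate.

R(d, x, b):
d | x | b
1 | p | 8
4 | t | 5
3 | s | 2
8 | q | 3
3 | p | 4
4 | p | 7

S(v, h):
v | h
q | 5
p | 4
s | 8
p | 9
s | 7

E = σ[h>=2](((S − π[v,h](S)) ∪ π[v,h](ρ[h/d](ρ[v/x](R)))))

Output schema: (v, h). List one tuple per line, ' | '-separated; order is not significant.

Stepwise |·|:
  S → 5
  S → 5
  π[v,h](S) → 5
  (S − π[v,h](S)) → 0
  R → 6
  ρ[v/x](R) → 6
  ρ[h/d](ρ[v/x](R)) → 6
  π[v,h](ρ[h/d](ρ[v/x](R))) → 6
  ((S − π[v,h](S)) ∪ π[v,h](ρ[h/d](ρ[v/x](R)))) → 6
  σ[h>=2](((S − π[v,h](S)) ∪ π[v,h](ρ[h/d](ρ[v/x](R))))) → 5

== RESULT ==
v | h
p | 3
p | 4
q | 8
s | 3
t | 4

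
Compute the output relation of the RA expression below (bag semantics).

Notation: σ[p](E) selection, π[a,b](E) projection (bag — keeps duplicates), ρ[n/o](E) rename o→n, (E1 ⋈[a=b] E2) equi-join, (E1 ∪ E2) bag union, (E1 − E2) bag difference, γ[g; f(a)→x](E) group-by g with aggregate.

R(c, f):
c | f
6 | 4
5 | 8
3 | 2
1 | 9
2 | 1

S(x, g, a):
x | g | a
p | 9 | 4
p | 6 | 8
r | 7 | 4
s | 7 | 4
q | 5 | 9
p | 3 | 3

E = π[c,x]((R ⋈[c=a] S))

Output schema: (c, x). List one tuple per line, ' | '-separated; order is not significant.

Per-node cardinality:
  R → 5
  S → 6
  (R ⋈[c=a] S) → 1
  π[c,x]((R ⋈[c=a] S)) → 1

== RESULT ==
c | x
3 | p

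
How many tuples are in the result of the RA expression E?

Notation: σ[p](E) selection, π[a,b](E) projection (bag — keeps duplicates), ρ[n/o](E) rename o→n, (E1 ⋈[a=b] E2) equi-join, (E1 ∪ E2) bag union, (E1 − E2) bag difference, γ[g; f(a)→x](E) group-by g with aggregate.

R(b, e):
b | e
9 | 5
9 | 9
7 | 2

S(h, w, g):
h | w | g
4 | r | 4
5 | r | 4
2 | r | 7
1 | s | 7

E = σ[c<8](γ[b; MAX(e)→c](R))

Per-node cardinality:
  R → 3
  γ[b; MAX(e)→c](R) → 2
  σ[c<8](γ[b; MAX(e)→c](R)) → 1

|E| = 1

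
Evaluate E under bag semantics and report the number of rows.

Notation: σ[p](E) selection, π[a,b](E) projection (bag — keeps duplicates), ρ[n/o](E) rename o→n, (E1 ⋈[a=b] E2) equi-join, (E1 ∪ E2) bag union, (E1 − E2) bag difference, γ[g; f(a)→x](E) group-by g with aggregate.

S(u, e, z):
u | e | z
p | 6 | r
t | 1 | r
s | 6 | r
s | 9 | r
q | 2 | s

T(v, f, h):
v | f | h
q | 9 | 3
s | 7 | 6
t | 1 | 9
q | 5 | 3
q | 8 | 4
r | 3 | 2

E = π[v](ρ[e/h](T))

Stepwise |·|:
  T → 6
  ρ[e/h](T) → 6
  π[v](ρ[e/h](T)) → 6

|E| = 6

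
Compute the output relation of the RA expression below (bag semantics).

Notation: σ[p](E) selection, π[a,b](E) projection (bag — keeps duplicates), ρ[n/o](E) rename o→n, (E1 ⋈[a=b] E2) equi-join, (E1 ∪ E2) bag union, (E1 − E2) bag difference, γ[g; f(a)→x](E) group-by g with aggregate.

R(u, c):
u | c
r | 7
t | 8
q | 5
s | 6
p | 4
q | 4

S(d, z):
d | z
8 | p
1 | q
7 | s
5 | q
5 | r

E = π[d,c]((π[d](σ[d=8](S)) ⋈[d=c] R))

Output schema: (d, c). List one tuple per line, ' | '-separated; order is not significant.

Per-node cardinality:
  S → 5
  σ[d=8](S) → 1
  π[d](σ[d=8](S)) → 1
  R → 6
  (π[d](σ[d=8](S)) ⋈[d=c] R) → 1
  π[d,c]((π[d](σ[d=8](S)) ⋈[d=c] R)) → 1

== RESULT ==
d | c
8 | 8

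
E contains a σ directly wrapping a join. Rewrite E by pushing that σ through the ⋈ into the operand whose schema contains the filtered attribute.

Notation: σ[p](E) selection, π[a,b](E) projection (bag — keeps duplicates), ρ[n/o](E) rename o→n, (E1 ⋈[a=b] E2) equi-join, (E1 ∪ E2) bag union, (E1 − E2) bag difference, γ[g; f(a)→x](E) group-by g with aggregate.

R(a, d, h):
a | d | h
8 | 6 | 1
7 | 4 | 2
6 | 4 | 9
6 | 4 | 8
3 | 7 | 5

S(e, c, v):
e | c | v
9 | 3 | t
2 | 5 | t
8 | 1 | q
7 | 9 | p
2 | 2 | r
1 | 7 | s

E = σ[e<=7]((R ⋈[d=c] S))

σ filters on e, owned by the right side.
E' = (R ⋈[d=c] σ[e<=7](S))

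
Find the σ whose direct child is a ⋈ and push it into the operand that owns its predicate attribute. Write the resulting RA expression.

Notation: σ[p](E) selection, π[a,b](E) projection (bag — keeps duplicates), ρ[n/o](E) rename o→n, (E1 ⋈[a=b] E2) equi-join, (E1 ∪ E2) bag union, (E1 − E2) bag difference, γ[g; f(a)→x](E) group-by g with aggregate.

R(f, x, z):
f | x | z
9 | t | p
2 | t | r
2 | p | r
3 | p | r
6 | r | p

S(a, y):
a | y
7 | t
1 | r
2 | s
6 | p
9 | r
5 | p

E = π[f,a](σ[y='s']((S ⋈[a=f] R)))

σ filters on y, owned by the left side.
E' = π[f,a]((σ[y='s'](S) ⋈[a=f] R))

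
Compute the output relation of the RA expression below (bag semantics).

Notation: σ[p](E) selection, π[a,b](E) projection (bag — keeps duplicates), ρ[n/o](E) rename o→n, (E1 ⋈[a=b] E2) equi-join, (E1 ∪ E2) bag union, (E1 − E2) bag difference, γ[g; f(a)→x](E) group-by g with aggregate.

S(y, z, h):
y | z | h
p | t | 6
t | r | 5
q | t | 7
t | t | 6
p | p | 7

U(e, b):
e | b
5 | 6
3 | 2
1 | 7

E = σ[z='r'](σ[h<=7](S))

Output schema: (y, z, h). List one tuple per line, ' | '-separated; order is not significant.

Per-node cardinality:
  S → 5
  σ[h<=7](S) → 5
  σ[z='r'](σ[h<=7](S)) → 1

== RESULT ==
y | z | h
t | r | 5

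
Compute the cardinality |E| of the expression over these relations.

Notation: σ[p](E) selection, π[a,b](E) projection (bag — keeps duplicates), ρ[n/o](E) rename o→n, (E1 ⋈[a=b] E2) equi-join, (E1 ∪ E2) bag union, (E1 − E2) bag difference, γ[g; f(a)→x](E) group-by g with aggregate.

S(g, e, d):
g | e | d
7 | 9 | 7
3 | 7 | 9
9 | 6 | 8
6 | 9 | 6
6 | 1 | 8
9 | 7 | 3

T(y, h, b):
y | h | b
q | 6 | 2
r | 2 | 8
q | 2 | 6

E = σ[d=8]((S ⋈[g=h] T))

Stepwise |·|:
  S → 6
  T → 3
  (S ⋈[g=h] T) → 2
  σ[d=8]((S ⋈[g=h] T)) → 1

|E| = 1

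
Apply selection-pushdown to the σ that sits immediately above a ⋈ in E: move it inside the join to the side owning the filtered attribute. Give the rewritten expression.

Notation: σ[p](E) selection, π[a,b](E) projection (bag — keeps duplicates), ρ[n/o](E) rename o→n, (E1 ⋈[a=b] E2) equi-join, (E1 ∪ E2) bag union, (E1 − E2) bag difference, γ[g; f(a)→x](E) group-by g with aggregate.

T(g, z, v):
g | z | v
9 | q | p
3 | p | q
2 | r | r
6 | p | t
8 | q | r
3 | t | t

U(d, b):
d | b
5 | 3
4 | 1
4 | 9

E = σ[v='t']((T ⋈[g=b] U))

σ filters on v, owned by the left side.
E' = (σ[v='t'](T) ⋈[g=b] U)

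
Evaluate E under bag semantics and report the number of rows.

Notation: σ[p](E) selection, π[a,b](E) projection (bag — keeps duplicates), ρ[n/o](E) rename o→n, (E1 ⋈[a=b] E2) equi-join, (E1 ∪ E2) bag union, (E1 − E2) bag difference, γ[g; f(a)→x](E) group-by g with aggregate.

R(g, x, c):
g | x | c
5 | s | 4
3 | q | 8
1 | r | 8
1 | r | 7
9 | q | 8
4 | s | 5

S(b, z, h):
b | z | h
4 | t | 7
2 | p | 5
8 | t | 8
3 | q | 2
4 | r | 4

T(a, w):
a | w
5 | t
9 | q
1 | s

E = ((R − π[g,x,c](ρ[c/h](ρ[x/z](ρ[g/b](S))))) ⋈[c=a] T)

Subexpression sizes:
  R → 6
  S → 5
  ρ[g/b](S) → 5
  ρ[x/z](ρ[g/b](S)) → 5
  ρ[c/h](ρ[x/z](ρ[g/b](S))) → 5
  π[g,x,c](ρ[c/h](ρ[x/z](ρ[g/b](S)))) → 5
  (R − π[g,x,c](ρ[c/h](ρ[x/z](ρ[g/b](S))))) → 6
  T → 3
  ((R − π[g,x,c](ρ[c/h](ρ[x/z](ρ[g/b](S))))) ⋈[c=a] T) → 1

|E| = 1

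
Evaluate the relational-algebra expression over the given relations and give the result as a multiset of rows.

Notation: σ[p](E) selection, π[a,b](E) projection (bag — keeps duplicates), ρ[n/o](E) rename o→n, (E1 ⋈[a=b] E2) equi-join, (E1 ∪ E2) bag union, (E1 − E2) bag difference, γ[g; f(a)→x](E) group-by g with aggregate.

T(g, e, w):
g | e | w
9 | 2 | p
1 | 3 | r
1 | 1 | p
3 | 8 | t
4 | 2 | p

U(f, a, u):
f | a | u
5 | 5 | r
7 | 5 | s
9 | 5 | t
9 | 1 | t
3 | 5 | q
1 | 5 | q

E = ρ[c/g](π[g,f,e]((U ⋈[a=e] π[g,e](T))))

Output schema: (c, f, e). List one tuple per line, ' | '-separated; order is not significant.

Row counts bottom-up:
  U → 6
  T → 5
  π[g,e](T) → 5
  (U ⋈[a=e] π[g,e](T)) → 1
  π[g,f,e]((U ⋈[a=e] π[g,e](T))) → 1
  ρ[c/g](π[g,f,e]((U ⋈[a=e] π[g,e](T)))) → 1

== RESULT ==
c | f | e
1 | 9 | 1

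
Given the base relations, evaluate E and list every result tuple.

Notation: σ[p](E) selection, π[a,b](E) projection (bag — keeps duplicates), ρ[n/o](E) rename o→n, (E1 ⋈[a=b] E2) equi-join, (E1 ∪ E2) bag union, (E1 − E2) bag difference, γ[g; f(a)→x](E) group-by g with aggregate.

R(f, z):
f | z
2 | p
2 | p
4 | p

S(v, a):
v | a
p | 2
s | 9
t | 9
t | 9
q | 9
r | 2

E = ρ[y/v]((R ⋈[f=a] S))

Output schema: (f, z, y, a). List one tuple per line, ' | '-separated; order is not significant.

Stepwise |·|:
  R → 3
  S → 6
  (R ⋈[f=a] S) → 4
  ρ[y/v]((R ⋈[f=a] S)) → 4

== RESULT ==
f | z | y | a
2 | p | p | 2
2 | p | p | 2
2 | p | r | 2
2 | p | r | 2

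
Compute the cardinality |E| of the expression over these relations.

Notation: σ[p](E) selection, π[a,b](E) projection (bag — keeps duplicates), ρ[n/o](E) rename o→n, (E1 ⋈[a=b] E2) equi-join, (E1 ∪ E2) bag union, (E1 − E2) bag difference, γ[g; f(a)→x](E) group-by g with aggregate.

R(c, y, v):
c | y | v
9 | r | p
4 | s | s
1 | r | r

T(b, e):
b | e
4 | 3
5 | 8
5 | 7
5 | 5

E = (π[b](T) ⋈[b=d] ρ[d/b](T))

Stepwise |·|:
  T → 4
  π[b](T) → 4
  T → 4
  ρ[d/b](T) → 4
  (π[b](T) ⋈[b=d] ρ[d/b](T)) → 10

|E| = 10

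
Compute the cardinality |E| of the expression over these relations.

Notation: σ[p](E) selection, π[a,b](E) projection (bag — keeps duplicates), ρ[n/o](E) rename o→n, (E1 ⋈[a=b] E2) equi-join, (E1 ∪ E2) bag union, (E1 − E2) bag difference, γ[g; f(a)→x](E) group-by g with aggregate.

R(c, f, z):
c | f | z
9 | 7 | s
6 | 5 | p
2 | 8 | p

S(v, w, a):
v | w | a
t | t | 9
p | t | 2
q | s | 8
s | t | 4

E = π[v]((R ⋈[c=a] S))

Stepwise |·|:
  R → 3
  S → 4
  (R ⋈[c=a] S) → 2
  π[v]((R ⋈[c=a] S)) → 2

|E| = 2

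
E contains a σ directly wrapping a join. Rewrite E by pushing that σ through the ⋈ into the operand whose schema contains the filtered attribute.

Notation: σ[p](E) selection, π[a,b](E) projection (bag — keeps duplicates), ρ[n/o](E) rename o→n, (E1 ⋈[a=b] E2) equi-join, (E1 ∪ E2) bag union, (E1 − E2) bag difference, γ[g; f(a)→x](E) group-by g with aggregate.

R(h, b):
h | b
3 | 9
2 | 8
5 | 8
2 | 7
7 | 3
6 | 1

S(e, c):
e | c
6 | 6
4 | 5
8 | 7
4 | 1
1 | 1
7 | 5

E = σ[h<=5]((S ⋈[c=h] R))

σ filters on h, owned by the right side.
E' = (S ⋈[c=h] σ[h<=5](R))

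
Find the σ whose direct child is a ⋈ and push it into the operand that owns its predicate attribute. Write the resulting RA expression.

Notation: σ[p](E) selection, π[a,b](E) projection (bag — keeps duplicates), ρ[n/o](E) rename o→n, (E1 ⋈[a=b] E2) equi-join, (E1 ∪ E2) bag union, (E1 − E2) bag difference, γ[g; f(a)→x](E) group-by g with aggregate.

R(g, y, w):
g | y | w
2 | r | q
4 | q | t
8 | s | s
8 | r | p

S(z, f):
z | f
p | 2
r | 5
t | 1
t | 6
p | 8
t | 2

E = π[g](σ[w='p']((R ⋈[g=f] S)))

σ filters on w, owned by the left side.
E' = π[g]((σ[w='p'](R) ⋈[g=f] S))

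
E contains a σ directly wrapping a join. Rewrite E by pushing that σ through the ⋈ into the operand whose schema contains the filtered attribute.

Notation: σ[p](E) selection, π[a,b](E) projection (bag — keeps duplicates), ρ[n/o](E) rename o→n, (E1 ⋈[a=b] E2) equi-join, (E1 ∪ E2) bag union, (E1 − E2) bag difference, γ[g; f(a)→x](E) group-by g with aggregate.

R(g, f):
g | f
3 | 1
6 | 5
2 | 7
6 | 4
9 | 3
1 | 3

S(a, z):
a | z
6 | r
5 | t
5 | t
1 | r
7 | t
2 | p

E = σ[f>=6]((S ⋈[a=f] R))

σ filters on f, owned by the right side.
E' = (S ⋈[a=f] σ[f>=6](R))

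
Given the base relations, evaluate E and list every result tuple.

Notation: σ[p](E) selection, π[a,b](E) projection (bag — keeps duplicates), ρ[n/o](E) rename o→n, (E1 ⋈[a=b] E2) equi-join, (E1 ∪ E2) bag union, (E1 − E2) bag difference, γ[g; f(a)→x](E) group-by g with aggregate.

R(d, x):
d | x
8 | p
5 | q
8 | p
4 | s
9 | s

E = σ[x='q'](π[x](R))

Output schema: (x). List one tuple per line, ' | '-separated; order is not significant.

Subexpression sizes:
  R → 5
  π[x](R) → 5
  σ[x='q'](π[x](R)) → 1

== RESULT ==
x
q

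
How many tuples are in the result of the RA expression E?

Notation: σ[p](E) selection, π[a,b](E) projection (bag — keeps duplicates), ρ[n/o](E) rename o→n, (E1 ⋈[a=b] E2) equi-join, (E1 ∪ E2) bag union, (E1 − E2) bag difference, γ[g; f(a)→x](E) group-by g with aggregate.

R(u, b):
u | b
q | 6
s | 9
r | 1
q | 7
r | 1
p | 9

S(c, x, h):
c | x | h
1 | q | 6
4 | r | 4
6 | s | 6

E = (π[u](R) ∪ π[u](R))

Per-node cardinality:
  R → 6
  π[u](R) → 6
  R → 6
  π[u](R) → 6
  (π[u](R) ∪ π[u](R)) → 12

|E| = 12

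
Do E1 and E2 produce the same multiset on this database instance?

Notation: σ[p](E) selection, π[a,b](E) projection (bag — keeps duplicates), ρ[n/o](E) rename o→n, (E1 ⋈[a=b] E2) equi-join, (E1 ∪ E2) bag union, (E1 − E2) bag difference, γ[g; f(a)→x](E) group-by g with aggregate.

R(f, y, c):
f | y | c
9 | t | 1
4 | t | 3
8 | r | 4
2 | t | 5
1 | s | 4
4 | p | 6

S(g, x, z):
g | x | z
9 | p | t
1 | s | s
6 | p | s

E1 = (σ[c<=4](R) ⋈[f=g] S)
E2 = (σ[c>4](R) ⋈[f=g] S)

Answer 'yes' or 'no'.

E1 stepwise |·|:
  R → 6
  σ[c<=4](R) → 4
  S → 3
  (σ[c<=4](R) ⋈[f=g] S) → 2
E2 stepwise |·|:
  R → 6
  σ[c>4](R) → 2
  S → 3
  (σ[c>4](R) ⋈[f=g] S) → 0

E1 result:
f | y | c | g | x | z
1 | s | 4 | 1 | s | s
9 | t | 1 | 9 | p | t
E2 result:
f | y | c | g | x | z
(0 rows)
Witness: (1, 's', 4, 1, 's', 's') appears 1× in E1 but 0× in E2.

no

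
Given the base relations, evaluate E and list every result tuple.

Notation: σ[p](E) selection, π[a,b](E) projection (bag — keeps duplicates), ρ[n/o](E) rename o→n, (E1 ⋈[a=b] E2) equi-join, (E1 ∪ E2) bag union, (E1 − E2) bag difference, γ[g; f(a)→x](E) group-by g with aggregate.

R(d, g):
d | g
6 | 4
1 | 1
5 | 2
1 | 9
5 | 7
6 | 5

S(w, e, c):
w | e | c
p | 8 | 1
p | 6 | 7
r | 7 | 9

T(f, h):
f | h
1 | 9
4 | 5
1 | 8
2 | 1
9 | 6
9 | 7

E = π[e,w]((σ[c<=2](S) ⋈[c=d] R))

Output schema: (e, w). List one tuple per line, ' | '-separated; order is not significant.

Row counts bottom-up:
  S → 3
  σ[c<=2](S) → 1
  R → 6
  (σ[c<=2](S) ⋈[c=d] R) → 2
  π[e,w]((σ[c<=2](S) ⋈[c=d] R)) → 2

== RESULT ==
e | w
8 | p
8 | p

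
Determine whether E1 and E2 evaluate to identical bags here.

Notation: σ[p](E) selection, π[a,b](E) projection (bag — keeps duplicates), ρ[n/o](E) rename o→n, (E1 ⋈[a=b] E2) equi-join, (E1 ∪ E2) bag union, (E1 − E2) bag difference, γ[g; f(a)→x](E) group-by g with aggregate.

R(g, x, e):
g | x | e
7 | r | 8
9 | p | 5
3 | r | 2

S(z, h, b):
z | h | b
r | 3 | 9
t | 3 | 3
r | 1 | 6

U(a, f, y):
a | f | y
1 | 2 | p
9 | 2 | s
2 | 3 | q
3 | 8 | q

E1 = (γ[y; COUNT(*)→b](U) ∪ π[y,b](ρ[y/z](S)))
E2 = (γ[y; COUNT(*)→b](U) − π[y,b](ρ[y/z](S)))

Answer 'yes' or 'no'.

E1 stepwise |·|:
  U → 4
  γ[y; COUNT(*)→b](U) → 3
  S → 3
  ρ[y/z](S) → 3
  π[y,b](ρ[y/z](S)) → 3
  (γ[y; COUNT(*)→b](U) ∪ π[y,b](ρ[y/z](S))) → 6
E2 stepwise |·|:
  U → 4
  γ[y; COUNT(*)→b](U) → 3
  S → 3
  ρ[y/z](S) → 3
  π[y,b](ρ[y/z](S)) → 3
  (γ[y; COUNT(*)→b](U) − π[y,b](ρ[y/z](S))) → 3

E1 result:
y | b
p | 1
q | 2
r | 6
r | 9
s | 1
t | 3
E2 result:
y | b
p | 1
q | 2
s | 1
Witness: ('r', 9) appears 1× in E1 but 0× in E2.

no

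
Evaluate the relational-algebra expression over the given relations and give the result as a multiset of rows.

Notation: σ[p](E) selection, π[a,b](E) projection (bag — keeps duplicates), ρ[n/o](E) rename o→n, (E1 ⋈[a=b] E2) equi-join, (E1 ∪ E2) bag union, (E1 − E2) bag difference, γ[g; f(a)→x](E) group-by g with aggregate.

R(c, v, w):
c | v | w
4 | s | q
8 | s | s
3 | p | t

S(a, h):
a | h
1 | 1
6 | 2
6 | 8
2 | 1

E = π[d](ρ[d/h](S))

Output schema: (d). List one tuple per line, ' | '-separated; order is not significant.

Stepwise |·|:
  S → 4
  ρ[d/h](S) → 4
  π[d](ρ[d/h](S)) → 4

== RESULT ==
d
1
1
2
8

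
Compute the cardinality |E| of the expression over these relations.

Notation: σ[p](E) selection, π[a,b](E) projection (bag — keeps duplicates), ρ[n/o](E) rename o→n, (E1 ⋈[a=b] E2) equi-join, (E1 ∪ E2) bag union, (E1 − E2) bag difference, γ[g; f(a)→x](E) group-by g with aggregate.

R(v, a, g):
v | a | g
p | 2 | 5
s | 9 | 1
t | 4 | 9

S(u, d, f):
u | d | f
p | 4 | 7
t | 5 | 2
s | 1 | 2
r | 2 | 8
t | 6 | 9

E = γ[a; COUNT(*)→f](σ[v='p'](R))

Stepwise |·|:
  R → 3
  σ[v='p'](R) → 1
  γ[a; COUNT(*)→f](σ[v='p'](R)) → 1

|E| = 1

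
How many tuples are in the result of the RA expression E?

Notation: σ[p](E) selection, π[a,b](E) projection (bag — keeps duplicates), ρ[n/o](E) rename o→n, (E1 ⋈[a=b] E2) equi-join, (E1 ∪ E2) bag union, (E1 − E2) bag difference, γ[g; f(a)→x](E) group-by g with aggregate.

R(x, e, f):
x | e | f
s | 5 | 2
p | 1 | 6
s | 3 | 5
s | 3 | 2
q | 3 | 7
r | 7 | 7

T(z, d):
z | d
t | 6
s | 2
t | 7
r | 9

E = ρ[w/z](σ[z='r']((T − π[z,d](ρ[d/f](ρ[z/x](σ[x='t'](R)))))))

Subexpression sizes:
  T → 4
  R → 6
  σ[x='t'](R) → 0
  ρ[z/x](σ[x='t'](R)) → 0
  ρ[d/f](ρ[z/x](σ[x='t'](R))) → 0
  π[z,d](ρ[d/f](ρ[z/x](σ[x='t'](R)))) → 0
  (T − π[z,d](ρ[d/f](ρ[z/x](σ[x='t'](R))))) → 4
  σ[z='r']((T − π[z,d](ρ[d/f](ρ[z/x](σ[x='t'](R)))))) → 1
  ρ[w/z](σ[z='r']((T − π[z,d](ρ[d/f](ρ[z/x](σ[x='t'](R))))))) → 1

|E| = 1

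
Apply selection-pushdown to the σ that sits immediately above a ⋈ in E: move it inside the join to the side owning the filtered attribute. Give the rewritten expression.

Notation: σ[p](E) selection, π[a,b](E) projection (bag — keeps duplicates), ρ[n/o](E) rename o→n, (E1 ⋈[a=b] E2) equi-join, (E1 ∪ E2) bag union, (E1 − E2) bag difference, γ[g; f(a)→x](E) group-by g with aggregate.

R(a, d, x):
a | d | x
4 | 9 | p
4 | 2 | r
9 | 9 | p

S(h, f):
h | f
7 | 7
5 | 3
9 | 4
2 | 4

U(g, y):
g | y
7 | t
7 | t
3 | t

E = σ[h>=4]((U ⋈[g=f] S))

σ filters on h, owned by the right side.
E' = (U ⋈[g=f] σ[h>=4](S))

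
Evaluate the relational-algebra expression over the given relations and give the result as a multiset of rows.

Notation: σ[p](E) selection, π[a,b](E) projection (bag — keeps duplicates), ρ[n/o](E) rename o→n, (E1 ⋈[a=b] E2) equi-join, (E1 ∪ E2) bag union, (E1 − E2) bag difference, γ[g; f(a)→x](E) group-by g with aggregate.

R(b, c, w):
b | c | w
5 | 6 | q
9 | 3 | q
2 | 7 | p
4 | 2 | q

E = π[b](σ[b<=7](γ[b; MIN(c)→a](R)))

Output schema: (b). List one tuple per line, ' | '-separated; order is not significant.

Stepwise |·|:
  R → 4
  γ[b; MIN(c)→a](R) → 4
  σ[b<=7](γ[b; MIN(c)→a](R)) → 3
  π[b](σ[b<=7](γ[b; MIN(c)→a](R))) → 3

== RESULT ==
b
2
4
5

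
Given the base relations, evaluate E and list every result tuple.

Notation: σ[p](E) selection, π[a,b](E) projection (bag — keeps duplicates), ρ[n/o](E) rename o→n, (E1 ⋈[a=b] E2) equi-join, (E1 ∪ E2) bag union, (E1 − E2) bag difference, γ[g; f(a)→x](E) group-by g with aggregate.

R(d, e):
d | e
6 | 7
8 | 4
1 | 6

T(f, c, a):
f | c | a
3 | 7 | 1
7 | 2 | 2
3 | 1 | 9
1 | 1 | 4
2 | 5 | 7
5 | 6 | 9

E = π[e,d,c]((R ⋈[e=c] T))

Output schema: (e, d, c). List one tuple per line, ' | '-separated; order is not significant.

Subexpression sizes:
  R → 3
  T → 6
  (R ⋈[e=c] T) → 2
  π[e,d,c]((R ⋈[e=c] T)) → 2

== RESULT ==
e | d | c
6 | 1 | 6
7 | 6 | 7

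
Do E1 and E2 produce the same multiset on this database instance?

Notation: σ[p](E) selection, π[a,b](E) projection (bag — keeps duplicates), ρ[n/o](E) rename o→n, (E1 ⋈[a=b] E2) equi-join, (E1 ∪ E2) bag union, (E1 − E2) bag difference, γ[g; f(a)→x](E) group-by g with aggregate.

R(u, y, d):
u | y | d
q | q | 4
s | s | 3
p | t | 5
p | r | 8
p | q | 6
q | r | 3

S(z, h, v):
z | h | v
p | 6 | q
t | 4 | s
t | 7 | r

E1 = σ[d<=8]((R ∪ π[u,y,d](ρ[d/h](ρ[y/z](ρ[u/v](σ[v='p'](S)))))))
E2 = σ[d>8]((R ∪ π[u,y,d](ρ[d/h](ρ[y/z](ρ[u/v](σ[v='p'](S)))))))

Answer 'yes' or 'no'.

E1 row counts bottom-up:
  R → 6
  S → 3
  σ[v='p'](S) → 0
  ρ[u/v](σ[v='p'](S)) → 0
  ρ[y/z](ρ[u/v](σ[v='p'](S))) → 0
  ρ[d/h](ρ[y/z](ρ[u/v](σ[v='p'](S)))) → 0
  π[u,y,d](ρ[d/h](ρ[y/z](ρ[u/v](σ[v='p'](S))))) → 0
  (R ∪ π[u,y,d](ρ[d/h](ρ[y/z](ρ[u/v](σ[v='p'](S)))))) → 6
  σ[d<=8]((R ∪ π[u,y,d](ρ[d/h](ρ[y/z](ρ[u/v](σ[v='p'](S))))))) → 6
E2 row counts bottom-up:
  R → 6
  S → 3
  σ[v='p'](S) → 0
  ρ[u/v](σ[v='p'](S)) → 0
  ρ[y/z](ρ[u/v](σ[v='p'](S))) → 0
  ρ[d/h](ρ[y/z](ρ[u/v](σ[v='p'](S)))) → 0
  π[u,y,d](ρ[d/h](ρ[y/z](ρ[u/v](σ[v='p'](S))))) → 0
  (R ∪ π[u,y,d](ρ[d/h](ρ[y/z](ρ[u/v](σ[v='p'](S)))))) → 6
  σ[d>8]((R ∪ π[u,y,d](ρ[d/h](ρ[y/z](ρ[u/v](σ[v='p'](S))))))) → 0

E1 result:
u | y | d
p | q | 6
p | r | 8
p | t | 5
q | q | 4
q | r | 3
s | s | 3
E2 result:
u | y | d
(0 rows)
Witness: ('p', 't', 5) appears 1× in E1 but 0× in E2.

no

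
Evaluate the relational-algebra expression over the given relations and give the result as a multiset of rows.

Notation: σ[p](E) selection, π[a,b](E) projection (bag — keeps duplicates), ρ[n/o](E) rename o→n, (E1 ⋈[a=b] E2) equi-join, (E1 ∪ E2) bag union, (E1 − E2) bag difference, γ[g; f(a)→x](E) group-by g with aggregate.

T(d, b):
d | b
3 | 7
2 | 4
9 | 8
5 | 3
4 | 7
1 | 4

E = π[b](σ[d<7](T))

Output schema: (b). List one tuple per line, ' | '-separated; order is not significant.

Row counts bottom-up:
  T → 6
  σ[d<7](T) → 5
  π[b](σ[d<7](T)) → 5

== RESULT ==
b
3
4
4
7
7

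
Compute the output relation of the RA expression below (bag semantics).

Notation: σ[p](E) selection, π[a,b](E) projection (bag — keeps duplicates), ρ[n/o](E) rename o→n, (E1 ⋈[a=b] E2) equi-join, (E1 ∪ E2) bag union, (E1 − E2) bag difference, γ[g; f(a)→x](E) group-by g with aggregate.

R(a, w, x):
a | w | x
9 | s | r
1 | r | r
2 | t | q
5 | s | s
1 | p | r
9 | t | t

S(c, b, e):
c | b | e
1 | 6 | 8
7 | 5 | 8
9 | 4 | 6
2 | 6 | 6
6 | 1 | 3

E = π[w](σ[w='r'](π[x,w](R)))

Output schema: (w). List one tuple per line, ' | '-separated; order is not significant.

Stepwise |·|:
  R → 6
  π[x,w](R) → 6
  σ[w='r'](π[x,w](R)) → 1
  π[w](σ[w='r'](π[x,w](R))) → 1

== RESULT ==
w
r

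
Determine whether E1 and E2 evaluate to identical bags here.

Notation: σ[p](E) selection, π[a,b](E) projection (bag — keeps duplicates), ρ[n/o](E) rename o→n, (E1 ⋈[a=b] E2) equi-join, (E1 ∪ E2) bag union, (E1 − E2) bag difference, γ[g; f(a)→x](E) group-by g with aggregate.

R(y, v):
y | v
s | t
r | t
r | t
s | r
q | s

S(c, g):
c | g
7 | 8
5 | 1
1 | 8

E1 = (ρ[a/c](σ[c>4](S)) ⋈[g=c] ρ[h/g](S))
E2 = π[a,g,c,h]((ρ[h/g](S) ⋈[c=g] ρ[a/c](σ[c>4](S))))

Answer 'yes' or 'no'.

E1 row counts bottom-up:
  S → 3
  σ[c>4](S) → 2
  ρ[a/c](σ[c>4](S)) → 2
  S → 3
  ρ[h/g](S) → 3
  (ρ[a/c](σ[c>4](S)) ⋈[g=c] ρ[h/g](S)) → 1
E2 row counts bottom-up:
  S → 3
  ρ[h/g](S) → 3
  S → 3
  σ[c>4](S) → 2
  ρ[a/c](σ[c>4](S)) → 2
  (ρ[h/g](S) ⋈[c=g] ρ[a/c](σ[c>4](S))) → 1
  π[a,g,c,h]((ρ[h/g](S) ⋈[c=g] ρ[a/c](σ[c>4](S)))) → 1

E1 and E2 produce the same multiset:
a | g | c | h
5 | 1 | 1 | 8

yes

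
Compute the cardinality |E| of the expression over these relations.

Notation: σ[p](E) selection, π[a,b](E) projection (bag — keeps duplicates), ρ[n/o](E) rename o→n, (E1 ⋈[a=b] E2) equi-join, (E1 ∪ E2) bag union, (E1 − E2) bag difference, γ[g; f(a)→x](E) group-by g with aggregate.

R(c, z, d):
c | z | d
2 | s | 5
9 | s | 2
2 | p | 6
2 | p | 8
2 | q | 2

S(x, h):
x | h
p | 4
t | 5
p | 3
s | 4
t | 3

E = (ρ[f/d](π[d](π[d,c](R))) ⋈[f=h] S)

Subexpression sizes:
  R → 5
  π[d,c](R) → 5
  π[d](π[d,c](R)) → 5
  ρ[f/d](π[d](π[d,c](R))) → 5
  S → 5
  (ρ[f/d](π[d](π[d,c](R))) ⋈[f=h] S) → 1

|E| = 1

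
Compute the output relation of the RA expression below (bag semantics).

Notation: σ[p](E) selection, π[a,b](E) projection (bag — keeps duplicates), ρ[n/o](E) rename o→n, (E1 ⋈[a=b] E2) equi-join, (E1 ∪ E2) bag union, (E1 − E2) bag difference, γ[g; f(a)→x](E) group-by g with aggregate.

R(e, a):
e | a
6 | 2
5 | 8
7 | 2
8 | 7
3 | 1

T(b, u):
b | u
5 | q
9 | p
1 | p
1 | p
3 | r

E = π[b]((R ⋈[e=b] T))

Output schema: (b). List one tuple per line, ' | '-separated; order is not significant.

Stepwise |·|:
  R → 5
  T → 5
  (R ⋈[e=b] T) → 2
  π[b]((R ⋈[e=b] T)) → 2

== RESULT ==
b
3
5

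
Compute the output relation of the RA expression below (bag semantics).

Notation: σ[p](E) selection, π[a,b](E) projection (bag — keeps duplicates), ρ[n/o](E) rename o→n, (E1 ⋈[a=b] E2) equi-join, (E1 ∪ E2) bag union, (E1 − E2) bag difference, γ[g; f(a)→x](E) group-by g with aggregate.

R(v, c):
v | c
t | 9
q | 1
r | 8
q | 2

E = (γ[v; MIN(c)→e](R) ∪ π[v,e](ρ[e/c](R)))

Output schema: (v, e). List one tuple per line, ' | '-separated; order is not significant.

Row counts bottom-up:
  R → 4
  γ[v; MIN(c)→e](R) → 3
  R → 4
  ρ[e/c](R) → 4
  π[v,e](ρ[e/c](R)) → 4
  (γ[v; MIN(c)→e](R) ∪ π[v,e](ρ[e/c](R))) → 7

== RESULT ==
v | e
q | 1
q | 1
q | 2
r | 8
r | 8
t | 9
t | 9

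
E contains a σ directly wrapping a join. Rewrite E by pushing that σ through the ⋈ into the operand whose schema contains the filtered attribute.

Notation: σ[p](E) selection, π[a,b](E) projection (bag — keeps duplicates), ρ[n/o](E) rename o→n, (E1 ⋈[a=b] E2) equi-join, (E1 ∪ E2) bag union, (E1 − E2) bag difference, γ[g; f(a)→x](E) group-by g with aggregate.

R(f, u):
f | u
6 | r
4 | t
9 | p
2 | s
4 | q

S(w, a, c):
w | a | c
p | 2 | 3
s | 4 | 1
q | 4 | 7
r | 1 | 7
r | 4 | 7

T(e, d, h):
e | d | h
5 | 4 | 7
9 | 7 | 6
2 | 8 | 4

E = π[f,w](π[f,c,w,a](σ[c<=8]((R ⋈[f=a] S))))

σ filters on c, owned by the right side.
E' = π[f,w](π[f,c,w,a]((R ⋈[f=a] σ[c<=8](S))))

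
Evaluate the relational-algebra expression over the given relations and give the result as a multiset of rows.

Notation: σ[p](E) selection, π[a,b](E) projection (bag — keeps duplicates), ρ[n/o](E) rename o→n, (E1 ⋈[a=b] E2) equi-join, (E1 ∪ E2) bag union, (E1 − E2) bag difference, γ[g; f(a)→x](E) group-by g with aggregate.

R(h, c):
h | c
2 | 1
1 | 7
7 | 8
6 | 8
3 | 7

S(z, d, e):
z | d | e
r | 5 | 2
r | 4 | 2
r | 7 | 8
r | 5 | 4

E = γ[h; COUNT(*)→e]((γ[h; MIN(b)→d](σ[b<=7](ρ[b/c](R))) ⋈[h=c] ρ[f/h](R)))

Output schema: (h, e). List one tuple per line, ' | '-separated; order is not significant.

Per-node cardinality:
  R → 5
  ρ[b/c](R) → 5
  σ[b<=7](ρ[b/c](R)) → 3
  γ[h; MIN(b)→d](σ[b<=7](ρ[b/c](R))) → 3
  R → 5
  ρ[f/h](R) → 5
  (γ[h; MIN(b)→d](σ[b<=7](ρ[b/c](R))) ⋈[h=c] ρ[f/h](R)) → 1
  γ[h; COUNT(*)→e]((γ[h; MIN(b)→d](σ[b<=7](ρ[b/c](R))) ⋈[h=c] ρ[f/h](R))) → 1

== RESULT ==
h | e
1 | 1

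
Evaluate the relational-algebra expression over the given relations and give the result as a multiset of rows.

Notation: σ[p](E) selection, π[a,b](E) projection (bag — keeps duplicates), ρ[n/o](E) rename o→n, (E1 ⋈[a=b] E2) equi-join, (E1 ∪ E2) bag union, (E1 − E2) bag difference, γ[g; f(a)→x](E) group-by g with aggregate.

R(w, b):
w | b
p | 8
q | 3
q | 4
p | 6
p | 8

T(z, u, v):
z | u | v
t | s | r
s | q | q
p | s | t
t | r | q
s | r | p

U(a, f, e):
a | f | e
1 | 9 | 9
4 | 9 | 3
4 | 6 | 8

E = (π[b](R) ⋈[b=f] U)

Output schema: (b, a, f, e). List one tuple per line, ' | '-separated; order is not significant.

Stepwise |·|:
  R → 5
  π[b](R) → 5
  U → 3
  (π[b](R) ⋈[b=f] U) → 1

== RESULT ==
b | a | f | e
6 | 4 | 6 | 8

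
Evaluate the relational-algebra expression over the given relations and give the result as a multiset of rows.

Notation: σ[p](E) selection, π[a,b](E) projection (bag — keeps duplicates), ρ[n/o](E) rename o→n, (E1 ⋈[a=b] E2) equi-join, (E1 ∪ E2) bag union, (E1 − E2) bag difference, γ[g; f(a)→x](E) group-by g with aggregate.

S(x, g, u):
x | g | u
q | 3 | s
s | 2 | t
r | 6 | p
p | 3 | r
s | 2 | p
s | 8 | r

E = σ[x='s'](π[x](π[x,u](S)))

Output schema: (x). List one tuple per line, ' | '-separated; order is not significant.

Subexpression sizes:
  S → 6
  π[x,u](S) → 6
  π[x](π[x,u](S)) → 6
  σ[x='s'](π[x](π[x,u](S))) → 3

== RESULT ==
x
s
s
s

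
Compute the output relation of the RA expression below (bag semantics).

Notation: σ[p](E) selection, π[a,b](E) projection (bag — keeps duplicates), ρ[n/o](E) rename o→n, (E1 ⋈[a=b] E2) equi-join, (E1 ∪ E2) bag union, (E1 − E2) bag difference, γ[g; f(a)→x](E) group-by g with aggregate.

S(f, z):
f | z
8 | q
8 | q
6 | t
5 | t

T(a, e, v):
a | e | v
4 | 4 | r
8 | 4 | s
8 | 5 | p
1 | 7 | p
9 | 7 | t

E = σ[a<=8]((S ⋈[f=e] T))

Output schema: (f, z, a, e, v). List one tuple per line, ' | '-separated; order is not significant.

Per-node cardinality:
  S → 4
  T → 5
  (S ⋈[f=e] T) → 1
  σ[a<=8]((S ⋈[f=e] T)) → 1

== RESULT ==
f | z | a | e | v
5 | t | 8 | 5 | p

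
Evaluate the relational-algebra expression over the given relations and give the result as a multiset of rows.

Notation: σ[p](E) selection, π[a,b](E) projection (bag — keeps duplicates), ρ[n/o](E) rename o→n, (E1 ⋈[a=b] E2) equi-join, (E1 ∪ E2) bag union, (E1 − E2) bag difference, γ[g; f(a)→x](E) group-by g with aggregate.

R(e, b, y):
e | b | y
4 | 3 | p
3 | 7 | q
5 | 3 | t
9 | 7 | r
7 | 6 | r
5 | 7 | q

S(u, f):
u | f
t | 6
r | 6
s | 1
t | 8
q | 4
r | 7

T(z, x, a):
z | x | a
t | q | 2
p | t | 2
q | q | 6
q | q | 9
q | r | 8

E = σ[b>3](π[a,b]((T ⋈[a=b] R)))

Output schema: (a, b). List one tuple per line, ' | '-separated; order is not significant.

Subexpression sizes:
  T → 5
  R → 6
  (T ⋈[a=b] R) → 1
  π[a,b]((T ⋈[a=b] R)) → 1
  σ[b>3](π[a,b]((T ⋈[a=b] R))) → 1

== RESULT ==
a | b
6 | 6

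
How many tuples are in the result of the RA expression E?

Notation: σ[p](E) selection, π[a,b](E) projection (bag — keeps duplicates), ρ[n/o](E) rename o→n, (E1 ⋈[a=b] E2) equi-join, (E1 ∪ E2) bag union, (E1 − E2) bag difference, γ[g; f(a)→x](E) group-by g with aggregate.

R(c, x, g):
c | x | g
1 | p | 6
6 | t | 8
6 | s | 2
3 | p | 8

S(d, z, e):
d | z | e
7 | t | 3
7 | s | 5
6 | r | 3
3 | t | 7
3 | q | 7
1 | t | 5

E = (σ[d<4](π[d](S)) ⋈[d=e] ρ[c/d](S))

Stepwise |·|:
  S → 6
  π[d](S) → 6
  σ[d<4](π[d](S)) → 3
  S → 6
  ρ[c/d](S) → 6
  (σ[d<4](π[d](S)) ⋈[d=e] ρ[c/d](S)) → 4

|E| = 4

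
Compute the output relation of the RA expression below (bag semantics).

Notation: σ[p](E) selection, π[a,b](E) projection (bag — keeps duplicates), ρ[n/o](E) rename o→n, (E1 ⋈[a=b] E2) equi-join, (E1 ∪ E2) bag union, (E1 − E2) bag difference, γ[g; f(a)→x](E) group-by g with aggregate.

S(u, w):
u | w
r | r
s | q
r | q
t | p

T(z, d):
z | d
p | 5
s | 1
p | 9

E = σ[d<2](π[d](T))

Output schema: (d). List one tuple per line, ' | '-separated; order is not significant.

Per-node cardinality:
  T → 3
  π[d](T) → 3
  σ[d<2](π[d](T)) → 1

== RESULT ==
d
1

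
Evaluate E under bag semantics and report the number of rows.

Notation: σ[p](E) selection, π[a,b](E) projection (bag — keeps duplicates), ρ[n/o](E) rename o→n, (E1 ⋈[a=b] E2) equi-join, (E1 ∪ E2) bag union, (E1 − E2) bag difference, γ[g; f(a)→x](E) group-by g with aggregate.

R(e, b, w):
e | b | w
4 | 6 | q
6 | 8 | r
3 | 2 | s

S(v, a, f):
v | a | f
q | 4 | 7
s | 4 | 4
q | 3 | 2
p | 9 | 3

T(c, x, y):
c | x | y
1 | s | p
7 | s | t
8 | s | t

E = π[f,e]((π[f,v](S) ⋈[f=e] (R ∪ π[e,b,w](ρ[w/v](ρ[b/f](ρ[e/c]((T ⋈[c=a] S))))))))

Row counts bottom-up:
  S → 4
  π[f,v](S) → 4
  R → 3
  T → 3
  S → 4
  (T ⋈[c=a] S) → 0
  ρ[e/c]((T ⋈[c=a] S)) → 0
  ρ[b/f](ρ[e/c]((T ⋈[c=a] S))) → 0
  ρ[w/v](ρ[b/f](ρ[e/c]((T ⋈[c=a] S)))) → 0
  π[e,b,w](ρ[w/v](ρ[b/f](ρ[e/c]((T ⋈[c=a] S))))) → 0
  (R ∪ π[e,b,w](ρ[w/v](ρ[b/f](ρ[e/c]((T ⋈[c=a] S)))))) → 3
  (π[f,v](S) ⋈[f=e] (R ∪ π[e,b,w](ρ[w/v](ρ[b/f](ρ[e/c]((T ⋈[c=a] S))))))) → 2
  π[f,e]((π[f,v](S) ⋈[f=e] (R ∪ π[e,b,w](ρ[w/v](ρ[b/f](ρ[e/c]((T ⋈[c=a] S)))))))) → 2

|E| = 2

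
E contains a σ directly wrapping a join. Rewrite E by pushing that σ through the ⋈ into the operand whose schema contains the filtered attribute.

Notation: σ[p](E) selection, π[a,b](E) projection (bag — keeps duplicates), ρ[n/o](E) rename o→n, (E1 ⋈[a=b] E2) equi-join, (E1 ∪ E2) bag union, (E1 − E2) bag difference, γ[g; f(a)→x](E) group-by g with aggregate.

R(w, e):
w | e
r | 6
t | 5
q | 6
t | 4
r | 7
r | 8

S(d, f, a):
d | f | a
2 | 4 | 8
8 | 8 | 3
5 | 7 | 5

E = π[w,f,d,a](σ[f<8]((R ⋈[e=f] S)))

σ filters on f, owned by the right side.
E' = π[w,f,d,a]((R ⋈[e=f] σ[f<8](S)))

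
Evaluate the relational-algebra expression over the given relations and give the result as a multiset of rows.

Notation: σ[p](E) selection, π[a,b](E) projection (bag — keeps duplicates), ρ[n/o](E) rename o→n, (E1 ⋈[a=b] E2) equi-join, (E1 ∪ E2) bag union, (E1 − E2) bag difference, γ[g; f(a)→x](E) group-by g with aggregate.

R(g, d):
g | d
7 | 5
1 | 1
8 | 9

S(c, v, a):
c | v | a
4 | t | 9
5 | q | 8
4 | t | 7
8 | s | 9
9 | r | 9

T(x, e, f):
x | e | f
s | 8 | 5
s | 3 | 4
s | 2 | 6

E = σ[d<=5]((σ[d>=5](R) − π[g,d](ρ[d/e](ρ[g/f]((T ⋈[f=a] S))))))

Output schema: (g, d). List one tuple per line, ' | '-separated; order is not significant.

Per-node cardinality:
  R → 3
  σ[d>=5](R) → 2
  T → 3
  S → 5
  (T ⋈[f=a] S) → 0
  ρ[g/f]((T ⋈[f=a] S)) → 0
  ρ[d/e](ρ[g/f]((T ⋈[f=a] S))) → 0
  π[g,d](ρ[d/e](ρ[g/f]((T ⋈[f=a] S)))) → 0
  (σ[d>=5](R) − π[g,d](ρ[d/e](ρ[g/f]((T ⋈[f=a] S))))) → 2
  σ[d<=5]((σ[d>=5](R) − π[g,d](ρ[d/e](ρ[g/f]((T ⋈[f=a] S)))))) → 1

== RESULT ==
g | d
7 | 5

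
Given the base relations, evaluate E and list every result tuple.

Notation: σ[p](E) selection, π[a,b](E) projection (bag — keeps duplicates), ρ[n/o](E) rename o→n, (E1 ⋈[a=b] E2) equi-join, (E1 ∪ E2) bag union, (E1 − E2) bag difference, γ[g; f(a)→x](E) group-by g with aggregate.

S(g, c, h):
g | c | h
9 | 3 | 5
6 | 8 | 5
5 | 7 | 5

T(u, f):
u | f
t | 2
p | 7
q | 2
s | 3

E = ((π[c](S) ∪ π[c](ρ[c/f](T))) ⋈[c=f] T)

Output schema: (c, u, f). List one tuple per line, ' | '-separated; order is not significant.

Subexpression sizes:
  S → 3
  π[c](S) → 3
  T → 4
  ρ[c/f](T) → 4
  π[c](ρ[c/f](T)) → 4
  (π[c](S) ∪ π[c](ρ[c/f](T))) → 7
  T → 4
  ((π[c](S) ∪ π[c](ρ[c/f](T))) ⋈[c=f] T) → 8

== RESULT ==
c | u | f
2 | q | 2
2 | q | 2
2 | t | 2
2 | t | 2
3 | s | 3
3 | s | 3
7 | p | 7
7 | p | 7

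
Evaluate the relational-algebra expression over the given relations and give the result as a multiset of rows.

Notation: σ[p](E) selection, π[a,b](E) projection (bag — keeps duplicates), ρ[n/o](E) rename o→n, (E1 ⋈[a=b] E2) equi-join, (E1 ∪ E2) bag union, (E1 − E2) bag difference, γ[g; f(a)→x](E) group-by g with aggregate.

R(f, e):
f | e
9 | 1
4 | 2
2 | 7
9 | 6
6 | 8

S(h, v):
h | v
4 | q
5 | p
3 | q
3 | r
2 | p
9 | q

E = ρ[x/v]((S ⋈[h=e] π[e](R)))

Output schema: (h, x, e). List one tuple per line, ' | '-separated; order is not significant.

Row counts bottom-up:
  S → 6
  R → 5
  π[e](R) → 5
  (S ⋈[h=e] π[e](R)) → 1
  ρ[x/v]((S ⋈[h=e] π[e](R))) → 1

== RESULT ==
h | x | e
2 | p | 2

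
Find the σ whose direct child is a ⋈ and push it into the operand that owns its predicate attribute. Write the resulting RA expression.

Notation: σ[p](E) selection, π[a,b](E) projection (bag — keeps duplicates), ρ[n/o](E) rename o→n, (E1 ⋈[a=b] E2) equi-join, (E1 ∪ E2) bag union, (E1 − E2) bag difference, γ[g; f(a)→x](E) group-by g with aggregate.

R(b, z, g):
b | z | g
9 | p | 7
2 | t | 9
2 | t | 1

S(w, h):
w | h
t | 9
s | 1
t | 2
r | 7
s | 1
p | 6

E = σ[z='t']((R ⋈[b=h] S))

σ filters on z, owned by the left side.
E' = (σ[z='t'](R) ⋈[b=h] S)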